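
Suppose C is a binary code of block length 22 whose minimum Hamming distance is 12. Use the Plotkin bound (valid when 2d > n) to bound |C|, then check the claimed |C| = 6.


Plotkin bound M ≤ 12; given |C| = 6 ≤ bound (satisfied).

Check applicability: 2d = 24, n = 22.
2d − n = 2 > 0, so Plotkin applies.
Compute d/(2d−n) = 12/2 ≈ 6.0000.
⌊d/(2d−n)⌋ = 6.
Plotkin bound: M ≤ 2·6 = 12.
Given |C| = 6, check: satisfied.
This |C| is below the Plotkin bound.


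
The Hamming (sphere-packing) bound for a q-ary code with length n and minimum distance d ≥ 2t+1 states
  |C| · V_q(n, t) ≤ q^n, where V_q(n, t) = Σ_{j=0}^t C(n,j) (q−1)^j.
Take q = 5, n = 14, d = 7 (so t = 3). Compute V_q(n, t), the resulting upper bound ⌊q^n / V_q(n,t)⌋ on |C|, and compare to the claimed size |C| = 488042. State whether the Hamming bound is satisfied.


V_q(n, t) = 24809, q^n = 6103515625, Hamming bound = 246020, |C| = 488042 > bound (violated).

Step 1: Compute V_q(n, t) = Σ_{j=0}^3 C(n, j) (q−1)^j.
  j = 0: C(14,0)·(4)^0 = 1·1 = 1.
  j = 1: C(14,1)·(4)^1 = 14·4 = 56.
  j = 2: C(14,2)·(4)^2 = 91·16 = 1456.
  j = 3: C(14,3)·(4)^3 = 364·64 = 23296.
  V_q(n, t) = 1 + 56 + 1456 + 23296 = 24809.
Step 2: q^n = 5^14 = 6103515625.
Step 3: Hamming bound ⌊q^n / V_q(n,t)⌋ = ⌊6103515625/24809⌋ = 246020.
Step 4: Compare |C| = 488042 to 246020: violated.
The claimed |C| lies above the Hamming bound, so no 5-ary code of length 14 with d ≥ 7 can have 488042 codewords.


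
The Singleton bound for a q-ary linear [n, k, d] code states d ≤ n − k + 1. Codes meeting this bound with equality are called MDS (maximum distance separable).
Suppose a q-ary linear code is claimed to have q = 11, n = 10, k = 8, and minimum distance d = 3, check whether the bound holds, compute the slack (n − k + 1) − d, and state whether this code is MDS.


Singleton RHS = n − k + 1 = 3, slack = 0, bound satisfied, MDS.

Singleton bound: d ≤ n − k + 1.
Here n = 10, k = 8, so n − k + 1 = 3.
Given d = 3, check d ≤ 3: YES.
Slack = (n − k + 1) − d = 0.
The code is MDS (slack = 0).
Description: the claimed parameters are [10, 8, 3]_11; such a code would be MDS (meets Singleton bound).


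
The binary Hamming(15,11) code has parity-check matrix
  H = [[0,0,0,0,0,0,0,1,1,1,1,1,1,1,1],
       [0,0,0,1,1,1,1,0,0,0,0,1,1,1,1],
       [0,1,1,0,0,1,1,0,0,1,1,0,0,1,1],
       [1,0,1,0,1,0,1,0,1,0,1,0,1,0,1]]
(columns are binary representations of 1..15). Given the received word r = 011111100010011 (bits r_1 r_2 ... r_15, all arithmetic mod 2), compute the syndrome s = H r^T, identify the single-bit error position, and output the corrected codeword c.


s = (1, 0, 1, 1)^T, error position = 11, corrected codeword c = 011111100000011

Compute s = H r^T mod 2 one row at a time:
  s_1 = 0 + 0 + 0 + 1 + 0 + 0 + 1 + 1 = 3 ≡ 1 (mod 2).
  s_2 = 1 + 1 + 1 + 1 + 0 + 0 + 1 + 1 = 6 ≡ 0 (mod 2).
  s_3 = 1 + 1 + 1 + 1 + 0 + 1 + 1 + 1 = 7 ≡ 1 (mod 2).
  s_4 = 0 + 1 + 1 + 1 + 0 + 1 + 0 + 1 = 5 ≡ 1 (mod 2).
s = (1, 0, 1, 1)^T — this equals column 11 of H (binary 1011), so error is at position 11.
Correct: flip bit 11 of r = 011111100010011 to get c = 011111100000011.


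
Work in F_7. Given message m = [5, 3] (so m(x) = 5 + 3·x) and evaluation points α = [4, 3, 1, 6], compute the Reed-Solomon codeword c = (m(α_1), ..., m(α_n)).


c = [3, 0, 1, 2]

Message polynomial: m(x) = 5 + 3·x (mod 7).
For each evaluation point α_i, compute m(α_i) mod 7:
  α_1 = 4: Horner steps 3 → 3, so m(4) = 3.
  α_2 = 3: Horner steps 3 → 0, so m(3) = 0.
  α_3 = 1: Horner steps 3 → 1, so m(1) = 1.
  α_4 = 6: Horner steps 3 → 2, so m(6) = 2.
Codeword c = [3, 0, 1, 2] ∈ F_7^4.


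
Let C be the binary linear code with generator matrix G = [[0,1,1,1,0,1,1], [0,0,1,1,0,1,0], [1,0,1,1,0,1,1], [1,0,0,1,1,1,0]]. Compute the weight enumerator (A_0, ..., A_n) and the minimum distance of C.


Weight distribution: A_0 = 1, A_2 = 3, A_3 = 4, A_4 = 3, A_5 = 4, A_6 = 1. Minimum distance d = 2.

Enumerate all 2^4 = 16 messages m ∈ F_2^4.
For each, compute codeword c = mG in F_2^7, then tally its weight.
  m = 0000 → c = 0000000, weight = 0.
  m = 1000 → c = 0111011, weight = 5.
  m = 0100 → c = 0011010, weight = 3.
  m = 1100 → c = 0100001, weight = 2.
  m = 0010 → c = 1011011, weight = 5.
  m = 1010 → c = 1100000, weight = 2.
  m = 0110 → c = 1000001, weight = 2.
  m = 1110 → c = 1111010, weight = 5.
  m = 0001 → c = 1001110, weight = 4.
  m = 1001 → c = 1110101, weight = 5.
  m = 0101 → c = 1010100, weight = 3.
  m = 1101 → c = 1101111, weight = 6.
  m = 0011 → c = 0010101, weight = 3.
  m = 1011 → c = 0101110, weight = 4.
  m = 0111 → c = 0001111, weight = 4.
  m = 1111 → c = 0110100, weight = 3.
Tally weights:
  weight 0: 1 codewords.
  weight 2: 3 codewords.
  weight 3: 4 codewords.
  weight 4: 3 codewords.
  weight 5: 4 codewords.
  weight 6: 1 codewords.
Minimum distance d = smallest w > 0 with A_w > 0 = 2.
Sanity: Σ A_w = 16 = 2^4 = 16 ✓.


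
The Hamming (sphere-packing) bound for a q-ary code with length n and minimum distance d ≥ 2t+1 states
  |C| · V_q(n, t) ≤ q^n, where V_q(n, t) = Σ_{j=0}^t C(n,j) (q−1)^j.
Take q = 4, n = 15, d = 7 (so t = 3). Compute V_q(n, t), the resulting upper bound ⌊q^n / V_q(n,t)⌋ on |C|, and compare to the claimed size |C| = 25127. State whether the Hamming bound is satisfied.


V_q(n, t) = 13276, q^n = 1073741824, Hamming bound = 80878, |C| = 25127 ≤ bound (satisfied).

Step 1: Compute V_q(n, t) = Σ_{j=0}^3 C(n, j) (q−1)^j.
  j = 0: C(15,0)·(3)^0 = 1·1 = 1.
  j = 1: C(15,1)·(3)^1 = 15·3 = 45.
  j = 2: C(15,2)·(3)^2 = 105·9 = 945.
  j = 3: C(15,3)·(3)^3 = 455·27 = 12285.
  V_q(n, t) = 1 + 45 + 945 + 12285 = 13276.
Step 2: q^n = 4^15 = 1073741824.
Step 3: Hamming bound ⌊q^n / V_q(n,t)⌋ = ⌊1073741824/13276⌋ = 80878.
Step 4: Compare |C| = 25127 to 80878: satisfied.
The claimed |C| lies below the Hamming bound.


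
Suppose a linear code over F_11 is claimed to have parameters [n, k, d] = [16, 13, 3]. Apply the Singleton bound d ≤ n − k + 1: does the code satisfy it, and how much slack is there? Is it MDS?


Singleton RHS = n − k + 1 = 4, slack = 1, bound satisfied, not MDS.

Singleton bound: d ≤ n − k + 1.
Here n = 16, k = 13, so n − k + 1 = 4.
Given d = 3, check d ≤ 4: YES.
Slack = (n − k + 1) − d = 1.
The code is NOT MDS (slack = 1 > 0).
Description: the claimed parameters are [16, 13, 3]_11; such a code would be non-MDS.


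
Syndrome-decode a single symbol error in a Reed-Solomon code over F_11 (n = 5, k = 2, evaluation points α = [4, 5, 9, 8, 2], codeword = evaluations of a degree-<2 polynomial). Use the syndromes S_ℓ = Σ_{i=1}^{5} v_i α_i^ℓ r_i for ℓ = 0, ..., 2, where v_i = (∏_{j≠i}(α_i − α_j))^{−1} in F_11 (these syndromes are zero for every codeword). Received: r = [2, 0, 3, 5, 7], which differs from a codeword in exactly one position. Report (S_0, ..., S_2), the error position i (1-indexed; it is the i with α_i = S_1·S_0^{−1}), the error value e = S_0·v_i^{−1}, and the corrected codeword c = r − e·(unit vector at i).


S = (10, 9, 7), error at position 5, error magnitude e = 1, c = [2, 0, 3, 5, 6].

Step 1: column multipliers v_i = (∏_{j≠i}(α_i − α_j))^{−1} mod 11.
  i = 1 (α = 4): (4−5)(4−9)(4−8)(4−2) = (−1)·(−5)·(−4)·2 = −40 ≡ 4, so v_1 = 4^{−1} = 3 (mod 11).
  i = 2 (α = 5): (5−4)(5−9)(5−8)(5−2) = 1·(−4)·(−3)·3 = 36 ≡ 3, so v_2 = 3^{−1} = 4 (mod 11).
  i = 3 (α = 9): (9−4)(9−5)(9−8)(9−2) = 5·4·1·7 = 140 ≡ 8, so v_3 = 8^{−1} = 7 (mod 11).
  i = 4 (α = 8): (8−4)(8−5)(8−9)(8−2) = 4·3·(−1)·6 = −72 ≡ 5, so v_4 = 5^{−1} = 9 (mod 11).
  i = 5 (α = 2): (2−4)(2−5)(2−9)(2−8) = (−2)·(−3)·(−7)·(−6) = 252 ≡ 10, so v_5 = 10^{−1} = 10 (mod 11).
  v = [3, 4, 7, 9, 10].
Step 2: syndromes of r = [2, 0, 3, 5, 7] (all sums mod 11).
  S_0 = Σ v_i r_i = 3·2 + 4·0 + 7·3 + 9·5 + 10·7 = 142 ≡ 10.
  S_1 = Σ v_i α_i r_i = 3·4·2 + 4·5·0 + 7·9·3 + 9·8·5 + 10·2·7 = 713 ≡ 9.
  α_i^2 mod 11 = [5, 3, 4, 9, 4].
  S_2 = Σ v_i α_i^2 r_i = 3·5·2 + 4·3·0 + 7·4·3 + 9·9·5 + 10·4·7 = 799 ≡ 7.
  S = (10, 9, 7) ≠ 0, so r is not a codeword (an error is present).
Step 3: locate the error. For a single error e at position i, S_ℓ = v_i·e·α_i^ℓ, so α_err = S_1/S_0.
  S_0^{−1} = 10^{−1} = 10 (mod 11), so α_err = 9·10 = 90 ≡ 2 = α_5. Error position i = 5.
  Consistency check: S_2/S_1 = 7·5 = 35 ≡ 2 = α_err ✓ (single-error assumption holds).
Step 4: error magnitude e = S_0/v_5 = S_0·∏_{j≠5}(α_5 − α_j) = 10·10 = 100 ≡ 1 (mod 11).
Step 5: correct position 5: c_5 = r_5 − e = 7 − 1 ≡ 6 (mod 11). Hence c = [2, 0, 3, 5, 6].
  Check: interpolating c through the α_i gives m(x) = 10 + 9·x (degree < 2) with m(α_i) = c_i for every i, so c is indeed a codeword.


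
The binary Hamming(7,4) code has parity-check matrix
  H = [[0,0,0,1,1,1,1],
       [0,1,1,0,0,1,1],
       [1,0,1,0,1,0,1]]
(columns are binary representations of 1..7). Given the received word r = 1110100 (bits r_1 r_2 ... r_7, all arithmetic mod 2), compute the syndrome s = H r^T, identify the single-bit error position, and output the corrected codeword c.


s = (1, 0, 1)^T, error position = 5, corrected codeword c = 1110000

Compute s = H r^T mod 2 one row at a time:
  s_1 = 0 + 1 + 0 + 0 = 1 ≡ 1 (mod 2).
  s_2 = 1 + 1 + 0 + 0 = 2 ≡ 0 (mod 2).
  s_3 = 1 + 1 + 1 + 0 = 3 ≡ 1 (mod 2).
s = (1, 0, 1)^T — this equals column 5 of H (binary 101), so error is at position 5.
Correct: flip bit 5 of r = 1110100 to get c = 1110000.


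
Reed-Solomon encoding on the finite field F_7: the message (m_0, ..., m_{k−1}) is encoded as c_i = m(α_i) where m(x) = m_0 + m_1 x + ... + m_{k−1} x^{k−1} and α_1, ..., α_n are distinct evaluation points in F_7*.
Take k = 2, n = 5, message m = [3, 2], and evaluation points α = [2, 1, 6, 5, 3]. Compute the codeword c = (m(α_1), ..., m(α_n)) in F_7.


c = [0, 5, 1, 6, 2]

Message polynomial: m(x) = 3 + 2·x (mod 7).
For each evaluation point α_i, compute m(α_i) mod 7:
  α_1 = 2: Horner steps 2 → 0, so m(2) = 0.
  α_2 = 1: Horner steps 2 → 5, so m(1) = 5.
  α_3 = 6: Horner steps 2 → 1, so m(6) = 1.
  α_4 = 5: Horner steps 2 → 6, so m(5) = 6.
  α_5 = 3: Horner steps 2 → 2, so m(3) = 2.
Codeword c = [0, 5, 1, 6, 2] ∈ F_7^5.


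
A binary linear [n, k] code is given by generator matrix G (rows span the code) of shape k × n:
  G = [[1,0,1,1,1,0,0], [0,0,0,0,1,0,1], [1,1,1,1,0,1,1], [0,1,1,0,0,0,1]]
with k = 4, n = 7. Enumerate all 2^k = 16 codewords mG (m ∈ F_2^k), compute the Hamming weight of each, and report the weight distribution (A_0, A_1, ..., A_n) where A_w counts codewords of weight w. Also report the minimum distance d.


Weight distribution: A_0 = 1, A_2 = 2, A_3 = 6, A_4 = 3, A_5 = 2, A_6 = 2. Minimum distance d = 2.

Enumerate all 2^4 = 16 messages m ∈ F_2^4.
For each, compute codeword c = mG in F_2^7, then tally its weight.
  m = 0000 → c = 0000000, weight = 0.
  m = 1000 → c = 1011100, weight = 4.
  m = 0100 → c = 0000101, weight = 2.
  m = 1100 → c = 1011001, weight = 4.
  m = 0010 → c = 1111011, weight = 6.
  m = 1010 → c = 0100111, weight = 4.
  m = 0110 → c = 1111110, weight = 6.
  m = 1110 → c = 0100010, weight = 2.
  m = 0001 → c = 0110001, weight = 3.
  m = 1001 → c = 1101101, weight = 5.
  m = 0101 → c = 0110100, weight = 3.
  m = 1101 → c = 1101000, weight = 3.
  m = 0011 → c = 1001010, weight = 3.
  m = 1011 → c = 0010110, weight = 3.
  m = 0111 → c = 1001111, weight = 5.
  m = 1111 → c = 0010011, weight = 3.
Tally weights:
  weight 0: 1 codewords.
  weight 2: 2 codewords.
  weight 3: 6 codewords.
  weight 4: 3 codewords.
  weight 5: 2 codewords.
  weight 6: 2 codewords.
Minimum distance d = smallest w > 0 with A_w > 0 = 2.
Sanity: Σ A_w = 16 = 2^4 = 16 ✓.


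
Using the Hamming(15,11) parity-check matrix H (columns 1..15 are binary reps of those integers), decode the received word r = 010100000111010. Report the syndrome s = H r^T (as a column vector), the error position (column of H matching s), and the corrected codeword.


s = (0, 1, 0, 1)^T, error position = 5, corrected codeword c = 010110000111010

Compute s = H r^T mod 2 one row at a time:
  s_1 = 0 + 0 + 1 + 1 + 1 + 0 + 1 + 0 = 4 ≡ 0 (mod 2).
  s_2 = 1 + 0 + 0 + 0 + 1 + 0 + 1 + 0 = 3 ≡ 1 (mod 2).
  s_3 = 1 + 0 + 0 + 0 + 1 + 1 + 1 + 0 = 4 ≡ 0 (mod 2).
  s_4 = 0 + 0 + 0 + 0 + 0 + 1 + 0 + 0 = 1 ≡ 1 (mod 2).
s = (0, 1, 0, 1)^T — this equals column 5 of H (binary 0101), so error is at position 5.
Correct: flip bit 5 of r = 010100000111010 to get c = 010110000111010.


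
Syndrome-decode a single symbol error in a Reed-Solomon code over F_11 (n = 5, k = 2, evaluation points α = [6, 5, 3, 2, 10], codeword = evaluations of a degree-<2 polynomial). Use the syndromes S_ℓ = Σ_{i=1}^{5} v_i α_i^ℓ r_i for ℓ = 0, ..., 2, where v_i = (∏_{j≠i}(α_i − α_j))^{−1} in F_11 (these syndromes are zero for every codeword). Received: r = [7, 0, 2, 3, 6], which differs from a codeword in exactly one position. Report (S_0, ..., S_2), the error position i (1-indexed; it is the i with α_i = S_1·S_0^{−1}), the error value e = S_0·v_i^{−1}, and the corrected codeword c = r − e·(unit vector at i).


S = (9, 10, 5), error at position 1, error magnitude e = 8, c = [10, 0, 2, 3, 6].

Step 1: column multipliers v_i = (∏_{j≠i}(α_i − α_j))^{−1} mod 11.
  i = 1 (α = 6): (6−5)(6−3)(6−2)(6−10) = 1·3·4·(−4) = −48 ≡ 7, so v_1 = 7^{−1} = 8 (mod 11).
  i = 2 (α = 5): (5−6)(5−3)(5−2)(5−10) = (−1)·2·3·(−5) = 30 ≡ 8, so v_2 = 8^{−1} = 7 (mod 11).
  i = 3 (α = 3): (3−6)(3−5)(3−2)(3−10) = (−3)·(−2)·1·(−7) = −42 ≡ 2, so v_3 = 2^{−1} = 6 (mod 11).
  i = 4 (α = 2): (2−6)(2−5)(2−3)(2−10) = (−4)·(−3)·(−1)·(−8) = 96 ≡ 8, so v_4 = 8^{−1} = 7 (mod 11).
  i = 5 (α = 10): (10−6)(10−5)(10−3)(10−2) = 4·5·7·8 = 1120 ≡ 9, so v_5 = 9^{−1} = 5 (mod 11).
  v = [8, 7, 6, 7, 5].
Step 2: syndromes of r = [7, 0, 2, 3, 6] (all sums mod 11).
  S_0 = Σ v_i r_i = 8·7 + 7·0 + 6·2 + 7·3 + 5·6 = 119 ≡ 9.
  S_1 = Σ v_i α_i r_i = 8·6·7 + 7·5·0 + 6·3·2 + 7·2·3 + 5·10·6 = 714 ≡ 10.
  α_i^2 mod 11 = [3, 3, 9, 4, 1].
  S_2 = Σ v_i α_i^2 r_i = 8·3·7 + 7·3·0 + 6·9·2 + 7·4·3 + 5·1·6 = 390 ≡ 5.
  S = (9, 10, 5) ≠ 0, so r is not a codeword (an error is present).
Step 3: locate the error. For a single error e at position i, S_ℓ = v_i·e·α_i^ℓ, so α_err = S_1/S_0.
  S_0^{−1} = 9^{−1} = 5 (mod 11), so α_err = 10·5 = 50 ≡ 6 = α_1. Error position i = 1.
  Consistency check: S_2/S_1 = 5·10 = 50 ≡ 6 = α_err ✓ (single-error assumption holds).
Step 4: error magnitude e = S_0/v_1 = S_0·∏_{j≠1}(α_1 − α_j) = 9·7 = 63 ≡ 8 (mod 11).
Step 5: correct position 1: c_1 = r_1 − e = 7 − 8 ≡ 10 (mod 11). Hence c = [10, 0, 2, 3, 6].
  Check: interpolating c through the α_i gives m(x) = 5 + 10·x (degree < 2) with m(α_i) = c_i for every i, so c is indeed a codeword.


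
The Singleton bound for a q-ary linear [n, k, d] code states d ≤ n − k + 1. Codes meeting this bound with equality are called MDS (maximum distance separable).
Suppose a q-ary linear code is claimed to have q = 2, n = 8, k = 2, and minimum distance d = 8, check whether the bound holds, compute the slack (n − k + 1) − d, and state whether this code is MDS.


Singleton RHS = n − k + 1 = 7, slack = -1, bound violated (no such code; not MDS).

Singleton bound: d ≤ n − k + 1.
Here n = 8, k = 2, so n − k + 1 = 7.
Given d = 8, check d ≤ 7: NO.
Slack = (n − k + 1) − d = -1.
The slack is negative: d = 8 exceeds n − k + 1 = 7 by 1, so the Singleton bound is violated and no linear [8, 2, 8]_2 code can exist. In particular it is not MDS (MDS requires d = n − k + 1 exactly).
Description: the claimed parameters are [8, 2, 8]_2; such a code would be impossible (violates the Singleton bound).


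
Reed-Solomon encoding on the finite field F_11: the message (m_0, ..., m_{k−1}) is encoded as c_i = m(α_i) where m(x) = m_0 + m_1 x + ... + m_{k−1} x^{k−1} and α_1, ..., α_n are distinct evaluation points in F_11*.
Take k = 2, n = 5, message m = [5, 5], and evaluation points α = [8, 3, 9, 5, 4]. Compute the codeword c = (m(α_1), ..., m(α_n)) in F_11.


c = [1, 9, 6, 8, 3]

Message polynomial: m(x) = 5 + 5·x (mod 11).
For each evaluation point α_i, compute m(α_i) mod 11:
  α_1 = 8: Horner steps 5 → 1, so m(8) = 1.
  α_2 = 3: Horner steps 5 → 9, so m(3) = 9.
  α_3 = 9: Horner steps 5 → 6, so m(9) = 6.
  α_4 = 5: Horner steps 5 → 8, so m(5) = 8.
  α_5 = 4: Horner steps 5 → 3, so m(4) = 3.
Codeword c = [1, 9, 6, 8, 3] ∈ F_11^5.


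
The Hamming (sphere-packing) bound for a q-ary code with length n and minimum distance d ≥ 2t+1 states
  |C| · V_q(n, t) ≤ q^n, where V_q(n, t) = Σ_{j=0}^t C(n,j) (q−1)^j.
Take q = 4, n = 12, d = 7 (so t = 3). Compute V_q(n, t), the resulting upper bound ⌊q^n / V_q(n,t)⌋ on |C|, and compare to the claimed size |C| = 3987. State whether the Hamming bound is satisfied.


V_q(n, t) = 6571, q^n = 16777216, Hamming bound = 2553, |C| = 3987 > bound (violated).

Step 1: Compute V_q(n, t) = Σ_{j=0}^3 C(n, j) (q−1)^j.
  j = 0: C(12,0)·(3)^0 = 1·1 = 1.
  j = 1: C(12,1)·(3)^1 = 12·3 = 36.
  j = 2: C(12,2)·(3)^2 = 66·9 = 594.
  j = 3: C(12,3)·(3)^3 = 220·27 = 5940.
  V_q(n, t) = 1 + 36 + 594 + 5940 = 6571.
Step 2: q^n = 4^12 = 16777216.
Step 3: Hamming bound ⌊q^n / V_q(n,t)⌋ = ⌊16777216/6571⌋ = 2553.
Step 4: Compare |C| = 3987 to 2553: violated.
The claimed |C| lies above the Hamming bound, so no 4-ary code of length 12 with d ≥ 7 can have 3987 codewords.


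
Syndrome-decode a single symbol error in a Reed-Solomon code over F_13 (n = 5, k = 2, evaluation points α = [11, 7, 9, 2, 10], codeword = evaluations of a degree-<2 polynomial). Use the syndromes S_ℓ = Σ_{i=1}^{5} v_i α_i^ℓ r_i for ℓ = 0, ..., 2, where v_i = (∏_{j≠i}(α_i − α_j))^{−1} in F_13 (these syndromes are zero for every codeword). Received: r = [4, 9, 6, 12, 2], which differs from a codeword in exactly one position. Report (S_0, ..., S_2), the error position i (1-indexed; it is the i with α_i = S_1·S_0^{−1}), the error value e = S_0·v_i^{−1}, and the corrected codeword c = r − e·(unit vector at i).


S = (3, 1, 9), error at position 3, error magnitude e = 6, c = [4, 9, 0, 12, 2].

Step 1: column multipliers v_i = (∏_{j≠i}(α_i − α_j))^{−1} mod 13.
  i = 1 (α = 11): (11−7)(11−9)(11−2)(11−10) = 4·2·9·1 = 72 ≡ 7, so v_1 = 7^{−1} = 2 (mod 13).
  i = 2 (α = 7): (7−11)(7−9)(7−2)(7−10) = (−4)·(−2)·5·(−3) = −120 ≡ 10, so v_2 = 10^{−1} = 4 (mod 13).
  i = 3 (α = 9): (9−11)(9−7)(9−2)(9−10) = (−2)·2·7·(−1) = 28 ≡ 2, so v_3 = 2^{−1} = 7 (mod 13).
  i = 4 (α = 2): (2−11)(2−7)(2−9)(2−10) = (−9)·(−5)·(−7)·(−8) = 2520 ≡ 11, so v_4 = 11^{−1} = 6 (mod 13).
  i = 5 (α = 10): (10−11)(10−7)(10−9)(10−2) = (−1)·3·1·8 = −24 ≡ 2, so v_5 = 2^{−1} = 7 (mod 13).
  v = [2, 4, 7, 6, 7].
Step 2: syndromes of r = [4, 9, 6, 12, 2] (all sums mod 13).
  S_0 = Σ v_i r_i = 2·4 + 4·9 + 7·6 + 6·12 + 7·2 = 172 ≡ 3.
  S_1 = Σ v_i α_i r_i = 2·11·4 + 4·7·9 + 7·9·6 + 6·2·12 + 7·10·2 = 1002 ≡ 1.
  α_i^2 mod 13 = [4, 10, 3, 4, 9].
  S_2 = Σ v_i α_i^2 r_i = 2·4·4 + 4·10·9 + 7·3·6 + 6·4·12 + 7·9·2 = 932 ≡ 9.
  S = (3, 1, 9) ≠ 0, so r is not a codeword (an error is present).
Step 3: locate the error. For a single error e at position i, S_ℓ = v_i·e·α_i^ℓ, so α_err = S_1/S_0.
  S_0^{−1} = 3^{−1} = 9 (mod 13), so α_err = 1·9 = 9 ≡ 9 = α_3. Error position i = 3.
  Consistency check: S_2/S_1 = 9·1 = 9 ≡ 9 = α_err ✓ (single-error assumption holds).
Step 4: error magnitude e = S_0/v_3 = S_0·∏_{j≠3}(α_3 − α_j) = 3·2 = 6 ≡ 6 (mod 13).
Step 5: correct position 3: c_3 = r_3 − e = 6 − 6 ≡ 0 (mod 13). Hence c = [4, 9, 0, 12, 2].
  Check: interpolating c through the α_i gives m(x) = 8 + 2·x (degree < 2) with m(α_i) = c_i for every i, so c is indeed a codeword.


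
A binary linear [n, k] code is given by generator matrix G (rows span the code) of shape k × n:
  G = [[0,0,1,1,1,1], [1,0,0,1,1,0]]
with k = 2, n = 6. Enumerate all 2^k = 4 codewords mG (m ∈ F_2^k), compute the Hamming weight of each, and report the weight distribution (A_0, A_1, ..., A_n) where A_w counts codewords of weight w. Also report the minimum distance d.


Weight distribution: A_0 = 1, A_3 = 2, A_4 = 1. Minimum distance d = 3.

Enumerate all 2^2 = 4 messages m ∈ F_2^2.
For each, compute codeword c = mG in F_2^6, then tally its weight.
  m = 00 → c = 000000, weight = 0.
  m = 10 → c = 001111, weight = 4.
  m = 01 → c = 100110, weight = 3.
  m = 11 → c = 101001, weight = 3.
Tally weights:
  weight 0: 1 codewords.
  weight 3: 2 codewords.
  weight 4: 1 codewords.
Minimum distance d = smallest w > 0 with A_w > 0 = 3.
Sanity: Σ A_w = 4 = 2^2 = 4 ✓.


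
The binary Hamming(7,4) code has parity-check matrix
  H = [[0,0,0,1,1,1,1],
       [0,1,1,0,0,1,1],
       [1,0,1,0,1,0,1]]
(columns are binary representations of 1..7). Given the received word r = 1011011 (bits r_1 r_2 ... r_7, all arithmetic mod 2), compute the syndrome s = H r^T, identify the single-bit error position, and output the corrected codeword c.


s = (1, 1, 1)^T, error position = 7, corrected codeword c = 1011010

Compute s = H r^T mod 2 one row at a time:
  s_1 = 1 + 0 + 1 + 1 = 3 ≡ 1 (mod 2).
  s_2 = 0 + 1 + 1 + 1 = 3 ≡ 1 (mod 2).
  s_3 = 1 + 1 + 0 + 1 = 3 ≡ 1 (mod 2).
s = (1, 1, 1)^T — this equals column 7 of H (binary 111), so error is at position 7.
Correct: flip bit 7 of r = 1011011 to get c = 1011010.


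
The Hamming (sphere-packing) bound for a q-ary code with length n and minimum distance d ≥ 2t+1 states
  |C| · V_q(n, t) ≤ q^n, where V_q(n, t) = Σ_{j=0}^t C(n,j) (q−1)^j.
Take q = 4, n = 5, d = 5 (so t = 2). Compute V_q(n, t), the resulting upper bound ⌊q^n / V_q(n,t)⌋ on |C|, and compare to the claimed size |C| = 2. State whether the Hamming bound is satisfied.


V_q(n, t) = 106, q^n = 1024, Hamming bound = 9, |C| = 2 ≤ bound (satisfied).

Step 1: Compute V_q(n, t) = Σ_{j=0}^2 C(n, j) (q−1)^j.
  j = 0: C(5,0)·(3)^0 = 1·1 = 1.
  j = 1: C(5,1)·(3)^1 = 5·3 = 15.
  j = 2: C(5,2)·(3)^2 = 10·9 = 90.
  V_q(n, t) = 1 + 15 + 90 = 106.
Step 2: q^n = 4^5 = 1024.
Step 3: Hamming bound ⌊q^n / V_q(n,t)⌋ = ⌊1024/106⌋ = 9.
Step 4: Compare |C| = 2 to 9: satisfied.
The claimed |C| lies below the Hamming bound.


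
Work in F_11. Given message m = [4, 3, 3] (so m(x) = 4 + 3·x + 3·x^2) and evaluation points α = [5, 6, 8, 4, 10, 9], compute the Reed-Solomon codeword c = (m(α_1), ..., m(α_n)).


c = [6, 9, 0, 9, 4, 10]

Message polynomial: m(x) = 4 + 3·x + 3·x^2 (mod 11).
For each evaluation point α_i, compute m(α_i) mod 11:
  α_1 = 5: Horner steps 3 → 7 → 6, so m(5) = 6.
  α_2 = 6: Horner steps 3 → 10 → 9, so m(6) = 9.
  α_3 = 8: Horner steps 3 → 5 → 0, so m(8) = 0.
  α_4 = 4: Horner steps 3 → 4 → 9, so m(4) = 9.
  α_5 = 10: Horner steps 3 → 0 → 4, so m(10) = 4.
  α_6 = 9: Horner steps 3 → 8 → 10, so m(9) = 10.
Codeword c = [6, 9, 0, 9, 4, 10] ∈ F_11^6.


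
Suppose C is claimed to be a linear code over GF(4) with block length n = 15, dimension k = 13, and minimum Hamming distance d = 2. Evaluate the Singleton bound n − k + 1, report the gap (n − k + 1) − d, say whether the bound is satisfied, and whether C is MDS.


Singleton RHS = n − k + 1 = 3, slack = 1, bound satisfied, not MDS.

Singleton bound: d ≤ n − k + 1.
Here n = 15, k = 13, so n − k + 1 = 3.
Given d = 2, check d ≤ 3: YES.
Slack = (n − k + 1) − d = 1.
The code is NOT MDS (slack = 1 > 0).
Description: the claimed parameters are [15, 13, 2]_4; such a code would be non-MDS.


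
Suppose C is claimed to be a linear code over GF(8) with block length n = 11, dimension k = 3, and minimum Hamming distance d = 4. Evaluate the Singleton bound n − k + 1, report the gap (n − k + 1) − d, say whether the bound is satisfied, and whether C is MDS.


Singleton RHS = n − k + 1 = 9, slack = 5, bound satisfied, not MDS.

Singleton bound: d ≤ n − k + 1.
Here n = 11, k = 3, so n − k + 1 = 9.
Given d = 4, check d ≤ 9: YES.
Slack = (n − k + 1) − d = 5.
The code is NOT MDS (slack = 5 > 0).
Description: the claimed parameters are [11, 3, 4]_8; such a code would be non-MDS.


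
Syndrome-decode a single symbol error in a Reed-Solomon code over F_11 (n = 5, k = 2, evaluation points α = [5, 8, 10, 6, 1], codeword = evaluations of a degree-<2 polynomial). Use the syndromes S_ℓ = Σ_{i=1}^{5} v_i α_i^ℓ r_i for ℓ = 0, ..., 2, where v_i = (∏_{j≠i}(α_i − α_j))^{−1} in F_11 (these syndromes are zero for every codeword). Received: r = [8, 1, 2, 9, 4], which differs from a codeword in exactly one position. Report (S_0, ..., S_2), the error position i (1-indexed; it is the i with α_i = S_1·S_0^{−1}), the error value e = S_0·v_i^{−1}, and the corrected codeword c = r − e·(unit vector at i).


S = (3, 2, 5), error at position 2, error magnitude e = 1, c = [8, 0, 2, 9, 4].

Step 1: column multipliers v_i = (∏_{j≠i}(α_i − α_j))^{−1} mod 11.
  i = 1 (α = 5): (5−8)(5−10)(5−6)(5−1) = (−3)·(−5)·(−1)·4 = −60 ≡ 6, so v_1 = 6^{−1} = 2 (mod 11).
  i = 2 (α = 8): (8−5)(8−10)(8−6)(8−1) = 3·(−2)·2·7 = −84 ≡ 4, so v_2 = 4^{−1} = 3 (mod 11).
  i = 3 (α = 10): (10−5)(10−8)(10−6)(10−1) = 5·2·4·9 = 360 ≡ 8, so v_3 = 8^{−1} = 7 (mod 11).
  i = 4 (α = 6): (6−5)(6−8)(6−10)(6−1) = 1·(−2)·(−4)·5 = 40 ≡ 7, so v_4 = 7^{−1} = 8 (mod 11).
  i = 5 (α = 1): (1−5)(1−8)(1−10)(1−6) = (−4)·(−7)·(−9)·(−5) = 1260 ≡ 6, so v_5 = 6^{−1} = 2 (mod 11).
  v = [2, 3, 7, 8, 2].
Step 2: syndromes of r = [8, 1, 2, 9, 4] (all sums mod 11).
  S_0 = Σ v_i r_i = 2·8 + 3·1 + 7·2 + 8·9 + 2·4 = 113 ≡ 3.
  S_1 = Σ v_i α_i r_i = 2·5·8 + 3·8·1 + 7·10·2 + 8·6·9 + 2·1·4 = 684 ≡ 2.
  α_i^2 mod 11 = [3, 9, 1, 3, 1].
  S_2 = Σ v_i α_i^2 r_i = 2·3·8 + 3·9·1 + 7·1·2 + 8·3·9 + 2·1·4 = 313 ≡ 5.
  S = (3, 2, 5) ≠ 0, so r is not a codeword (an error is present).
Step 3: locate the error. For a single error e at position i, S_ℓ = v_i·e·α_i^ℓ, so α_err = S_1/S_0.
  S_0^{−1} = 3^{−1} = 4 (mod 11), so α_err = 2·4 = 8 ≡ 8 = α_2. Error position i = 2.
  Consistency check: S_2/S_1 = 5·6 = 30 ≡ 8 = α_err ✓ (single-error assumption holds).
Step 4: error magnitude e = S_0/v_2 = S_0·∏_{j≠2}(α_2 − α_j) = 3·4 = 12 ≡ 1 (mod 11).
Step 5: correct position 2: c_2 = r_2 − e = 1 − 1 ≡ 0 (mod 11). Hence c = [8, 0, 2, 9, 4].
  Check: interpolating c through the α_i gives m(x) = 3 + 1·x (degree < 2) with m(α_i) = c_i for every i, so c is indeed a codeword.


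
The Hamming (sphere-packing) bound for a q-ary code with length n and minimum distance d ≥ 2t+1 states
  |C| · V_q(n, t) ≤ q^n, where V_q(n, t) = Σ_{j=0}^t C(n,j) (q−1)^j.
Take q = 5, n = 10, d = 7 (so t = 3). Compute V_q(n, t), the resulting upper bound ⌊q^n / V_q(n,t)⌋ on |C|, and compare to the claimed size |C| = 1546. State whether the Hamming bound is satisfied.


V_q(n, t) = 8441, q^n = 9765625, Hamming bound = 1156, |C| = 1546 > bound (violated).

Step 1: Compute V_q(n, t) = Σ_{j=0}^3 C(n, j) (q−1)^j.
  j = 0: C(10,0)·(4)^0 = 1·1 = 1.
  j = 1: C(10,1)·(4)^1 = 10·4 = 40.
  j = 2: C(10,2)·(4)^2 = 45·16 = 720.
  j = 3: C(10,3)·(4)^3 = 120·64 = 7680.
  V_q(n, t) = 1 + 40 + 720 + 7680 = 8441.
Step 2: q^n = 5^10 = 9765625.
Step 3: Hamming bound ⌊q^n / V_q(n,t)⌋ = ⌊9765625/8441⌋ = 1156.
Step 4: Compare |C| = 1546 to 1156: violated.
The claimed |C| lies above the Hamming bound, so no 5-ary code of length 10 with d ≥ 7 can have 1546 codewords.


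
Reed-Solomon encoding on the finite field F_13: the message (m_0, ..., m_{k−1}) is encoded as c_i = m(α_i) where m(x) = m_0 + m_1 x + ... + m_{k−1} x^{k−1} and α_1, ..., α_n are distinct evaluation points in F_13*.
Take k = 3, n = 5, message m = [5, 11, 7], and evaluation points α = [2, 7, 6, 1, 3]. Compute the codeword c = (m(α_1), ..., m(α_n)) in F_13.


c = [3, 9, 11, 10, 10]

Message polynomial: m(x) = 5 + 11·x + 7·x^2 (mod 13).
For each evaluation point α_i, compute m(α_i) mod 13:
  α_1 = 2: Horner steps 7 → 12 → 3, so m(2) = 3.
  α_2 = 7: Horner steps 7 → 8 → 9, so m(7) = 9.
  α_3 = 6: Horner steps 7 → 1 → 11, so m(6) = 11.
  α_4 = 1: Horner steps 7 → 5 → 10, so m(1) = 10.
  α_5 = 3: Horner steps 7 → 6 → 10, so m(3) = 10.
Codeword c = [3, 9, 11, 10, 10] ∈ F_13^5.


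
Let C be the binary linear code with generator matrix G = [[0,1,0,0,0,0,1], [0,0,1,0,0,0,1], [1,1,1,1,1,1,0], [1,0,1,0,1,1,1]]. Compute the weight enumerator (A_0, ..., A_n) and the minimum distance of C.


Weight distribution: A_0 = 1, A_1 = 1, A_2 = 3, A_3 = 4, A_4 = 1, A_5 = 3, A_6 = 3. Minimum distance d = 1.

Enumerate all 2^4 = 16 messages m ∈ F_2^4.
For each, compute codeword c = mG in F_2^7, then tally its weight.
  m = 0000 → c = 0000000, weight = 0.
  m = 1000 → c = 0100001, weight = 2.
  m = 0100 → c = 0010001, weight = 2.
  m = 1100 → c = 0110000, weight = 2.
  m = 0010 → c = 1111110, weight = 6.
  m = 1010 → c = 1011111, weight = 6.
  m = 0110 → c = 1101111, weight = 6.
  m = 1110 → c = 1001110, weight = 4.
  m = 0001 → c = 1010111, weight = 5.
  m = 1001 → c = 1110110, weight = 5.
  m = 0101 → c = 1000110, weight = 3.
  m = 1101 → c = 1100111, weight = 5.
  m = 0011 → c = 0101001, weight = 3.
  m = 1011 → c = 0001000, weight = 1.
  m = 0111 → c = 0111000, weight = 3.
  m = 1111 → c = 0011001, weight = 3.
Tally weights:
  weight 0: 1 codewords.
  weight 1: 1 codewords.
  weight 2: 3 codewords.
  weight 3: 4 codewords.
  weight 4: 1 codewords.
  weight 5: 3 codewords.
  weight 6: 3 codewords.
Minimum distance d = smallest w > 0 with A_w > 0 = 1.
Sanity: Σ A_w = 16 = 2^4 = 16 ✓.


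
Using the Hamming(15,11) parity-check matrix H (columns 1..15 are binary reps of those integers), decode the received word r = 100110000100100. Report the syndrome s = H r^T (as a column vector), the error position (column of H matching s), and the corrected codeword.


s = (0, 1, 1, 1)^T, error position = 7, corrected codeword c = 100110100100100

Compute s = H r^T mod 2 one row at a time:
  s_1 = 0 + 0 + 1 + 0 + 0 + 1 + 0 + 0 = 2 ≡ 0 (mod 2).
  s_2 = 1 + 1 + 0 + 0 + 0 + 1 + 0 + 0 = 3 ≡ 1 (mod 2).
  s_3 = 0 + 0 + 0 + 0 + 1 + 0 + 0 + 0 = 1 ≡ 1 (mod 2).
  s_4 = 1 + 0 + 1 + 0 + 0 + 0 + 1 + 0 = 3 ≡ 1 (mod 2).
s = (0, 1, 1, 1)^T — this equals column 7 of H (binary 0111), so error is at position 7.
Correct: flip bit 7 of r = 100110000100100 to get c = 100110100100100.


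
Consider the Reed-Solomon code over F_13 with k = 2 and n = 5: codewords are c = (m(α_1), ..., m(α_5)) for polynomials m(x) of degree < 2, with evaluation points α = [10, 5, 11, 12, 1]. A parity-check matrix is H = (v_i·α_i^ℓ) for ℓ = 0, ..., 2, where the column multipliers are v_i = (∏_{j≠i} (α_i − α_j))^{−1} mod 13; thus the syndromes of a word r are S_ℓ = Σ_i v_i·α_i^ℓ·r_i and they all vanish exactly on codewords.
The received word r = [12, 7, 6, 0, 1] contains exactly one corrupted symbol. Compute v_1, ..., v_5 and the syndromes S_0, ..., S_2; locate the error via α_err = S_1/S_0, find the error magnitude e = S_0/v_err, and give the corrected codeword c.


S = (6, 4, 7), error at position 2, error magnitude e = 4, c = [12, 3, 6, 0, 1].

Step 1: column multipliers v_i = (∏_{j≠i}(α_i − α_j))^{−1} mod 13.
  i = 1 (α = 10): (10−5)(10−11)(10−12)(10−1) = 5·(−1)·(−2)·9 = 90 ≡ 12, so v_1 = 12^{−1} = 12 (mod 13).
  i = 2 (α = 5): (5−10)(5−11)(5−12)(5−1) = (−5)·(−6)·(−7)·4 = −840 ≡ 5, so v_2 = 5^{−1} = 8 (mod 13).
  i = 3 (α = 11): (11−10)(11−5)(11−12)(11−1) = 1·6·(−1)·10 = −60 ≡ 5, so v_3 = 5^{−1} = 8 (mod 13).
  i = 4 (α = 12): (12−10)(12−5)(12−11)(12−1) = 2·7·1·11 = 154 ≡ 11, so v_4 = 11^{−1} = 6 (mod 13).
  i = 5 (α = 1): (1−10)(1−5)(1−11)(1−12) = (−9)·(−4)·(−10)·(−11) = 3960 ≡ 8, so v_5 = 8^{−1} = 5 (mod 13).
  v = [12, 8, 8, 6, 5].
Step 2: syndromes of r = [12, 7, 6, 0, 1] (all sums mod 13).
  S_0 = Σ v_i r_i = 12·12 + 8·7 + 8·6 + 6·0 + 5·1 = 253 ≡ 6.
  S_1 = Σ v_i α_i r_i = 12·10·12 + 8·5·7 + 8·11·6 + 6·12·0 + 5·1·1 = 2253 ≡ 4.
  α_i^2 mod 13 = [9, 12, 4, 1, 1].
  S_2 = Σ v_i α_i^2 r_i = 12·9·12 + 8·12·7 + 8·4·6 + 6·1·0 + 5·1·1 = 2165 ≡ 7.
  S = (6, 4, 7) ≠ 0, so r is not a codeword (an error is present).
Step 3: locate the error. For a single error e at position i, S_ℓ = v_i·e·α_i^ℓ, so α_err = S_1/S_0.
  S_0^{−1} = 6^{−1} = 11 (mod 13), so α_err = 4·11 = 44 ≡ 5 = α_2. Error position i = 2.
  Consistency check: S_2/S_1 = 7·10 = 70 ≡ 5 = α_err ✓ (single-error assumption holds).
Step 4: error magnitude e = S_0/v_2 = S_0·∏_{j≠2}(α_2 − α_j) = 6·5 = 30 ≡ 4 (mod 13).
Step 5: correct position 2: c_2 = r_2 − e = 7 − 4 ≡ 3 (mod 13). Hence c = [12, 3, 6, 0, 1].
  Check: interpolating c through the α_i gives m(x) = 7 + 7·x (degree < 2) with m(α_i) = c_i for every i, so c is indeed a codeword.


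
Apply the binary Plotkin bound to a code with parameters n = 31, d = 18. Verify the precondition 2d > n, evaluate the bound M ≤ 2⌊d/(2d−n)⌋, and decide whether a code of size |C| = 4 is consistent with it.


Plotkin bound M ≤ 6; given |C| = 4 ≤ bound (satisfied).

Check applicability: 2d = 36, n = 31.
2d − n = 5 > 0, so Plotkin applies.
Compute d/(2d−n) = 18/5 ≈ 3.6000.
⌊d/(2d−n)⌋ = 3.
Plotkin bound: M ≤ 2·3 = 6.
Given |C| = 4, check: satisfied.
This |C| is below the Plotkin bound.


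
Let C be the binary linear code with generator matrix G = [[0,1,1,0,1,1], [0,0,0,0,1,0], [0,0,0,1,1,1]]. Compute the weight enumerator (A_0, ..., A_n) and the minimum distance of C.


Weight distribution: A_0 = 1, A_1 = 1, A_2 = 1, A_3 = 3, A_4 = 2. Minimum distance d = 1.

Enumerate all 2^3 = 8 messages m ∈ F_2^3.
For each, compute codeword c = mG in F_2^6, then tally its weight.
  m = 000 → c = 000000, weight = 0.
  m = 100 → c = 011011, weight = 4.
  m = 010 → c = 000010, weight = 1.
  m = 110 → c = 011001, weight = 3.
  m = 001 → c = 000111, weight = 3.
  m = 101 → c = 011100, weight = 3.
  m = 011 → c = 000101, weight = 2.
  m = 111 → c = 011110, weight = 4.
Tally weights:
  weight 0: 1 codewords.
  weight 1: 1 codewords.
  weight 2: 1 codewords.
  weight 3: 3 codewords.
  weight 4: 2 codewords.
Minimum distance d = smallest w > 0 with A_w > 0 = 1.
Sanity: Σ A_w = 8 = 2^3 = 8 ✓.


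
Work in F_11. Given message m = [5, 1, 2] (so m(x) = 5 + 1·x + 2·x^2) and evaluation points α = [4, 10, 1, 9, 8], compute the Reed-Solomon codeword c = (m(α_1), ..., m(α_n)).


c = [8, 6, 8, 0, 9]

Message polynomial: m(x) = 5 + 1·x + 2·x^2 (mod 11).
For each evaluation point α_i, compute m(α_i) mod 11:
  α_1 = 4: Horner steps 2 → 9 → 8, so m(4) = 8.
  α_2 = 10: Horner steps 2 → 10 → 6, so m(10) = 6.
  α_3 = 1: Horner steps 2 → 3 → 8, so m(1) = 8.
  α_4 = 9: Horner steps 2 → 8 → 0, so m(9) = 0.
  α_5 = 8: Horner steps 2 → 6 → 9, so m(8) = 9.
Codeword c = [8, 6, 8, 0, 9] ∈ F_11^5.


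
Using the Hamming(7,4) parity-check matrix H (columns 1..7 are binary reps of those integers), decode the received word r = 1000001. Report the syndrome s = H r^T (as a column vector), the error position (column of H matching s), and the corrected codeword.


s = (1, 1, 0)^T, error position = 6, corrected codeword c = 1000011

Compute s = H r^T mod 2 one row at a time:
  s_1 = 0 + 0 + 0 + 1 = 1 ≡ 1 (mod 2).
  s_2 = 0 + 0 + 0 + 1 = 1 ≡ 1 (mod 2).
  s_3 = 1 + 0 + 0 + 1 = 2 ≡ 0 (mod 2).
s = (1, 1, 0)^T — this equals column 6 of H (binary 110), so error is at position 6.
Correct: flip bit 6 of r = 1000001 to get c = 1000011.


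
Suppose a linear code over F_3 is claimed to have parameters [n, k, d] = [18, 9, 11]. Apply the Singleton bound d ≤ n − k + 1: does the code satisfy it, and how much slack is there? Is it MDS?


Singleton RHS = n − k + 1 = 10, slack = -1, bound violated (no such code; not MDS).

Singleton bound: d ≤ n − k + 1.
Here n = 18, k = 9, so n − k + 1 = 10.
Given d = 11, check d ≤ 10: NO.
Slack = (n − k + 1) − d = -1.
The slack is negative: d = 11 exceeds n − k + 1 = 10 by 1, so the Singleton bound is violated and no linear [18, 9, 11]_3 code can exist. In particular it is not MDS (MDS requires d = n − k + 1 exactly).
Description: the claimed parameters are [18, 9, 11]_3; such a code would be impossible (violates the Singleton bound).


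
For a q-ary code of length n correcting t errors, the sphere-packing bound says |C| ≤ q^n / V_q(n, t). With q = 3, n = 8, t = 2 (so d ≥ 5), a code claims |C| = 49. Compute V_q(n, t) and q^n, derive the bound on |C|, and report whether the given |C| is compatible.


V_q(n, t) = 129, q^n = 6561, Hamming bound = 50, |C| = 49 ≤ bound (satisfied).

Step 1: Compute V_q(n, t) = Σ_{j=0}^2 C(n, j) (q−1)^j.
  j = 0: C(8,0)·(2)^0 = 1·1 = 1.
  j = 1: C(8,1)·(2)^1 = 8·2 = 16.
  j = 2: C(8,2)·(2)^2 = 28·4 = 112.
  V_q(n, t) = 1 + 16 + 112 = 129.
Step 2: q^n = 3^8 = 6561.
Step 3: Hamming bound ⌊q^n / V_q(n,t)⌋ = ⌊6561/129⌋ = 50.
Step 4: Compare |C| = 49 to 50: satisfied.
The claimed |C| lies below the Hamming bound.


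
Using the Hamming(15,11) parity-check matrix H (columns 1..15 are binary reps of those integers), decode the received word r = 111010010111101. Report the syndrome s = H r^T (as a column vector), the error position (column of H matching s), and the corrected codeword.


s = (0, 0, 1, 0)^T, error position = 2, corrected codeword c = 101010010111101

Compute s = H r^T mod 2 one row at a time:
  s_1 = 1 + 0 + 1 + 1 + 1 + 1 + 0 + 1 = 6 ≡ 0 (mod 2).
  s_2 = 0 + 1 + 0 + 0 + 1 + 1 + 0 + 1 = 4 ≡ 0 (mod 2).
  s_3 = 1 + 1 + 0 + 0 + 1 + 1 + 0 + 1 = 5 ≡ 1 (mod 2).
  s_4 = 1 + 1 + 1 + 0 + 0 + 1 + 1 + 1 = 6 ≡ 0 (mod 2).
s = (0, 0, 1, 0)^T — this equals column 2 of H (binary 0010), so error is at position 2.
Correct: flip bit 2 of r = 111010010111101 to get c = 101010010111101.


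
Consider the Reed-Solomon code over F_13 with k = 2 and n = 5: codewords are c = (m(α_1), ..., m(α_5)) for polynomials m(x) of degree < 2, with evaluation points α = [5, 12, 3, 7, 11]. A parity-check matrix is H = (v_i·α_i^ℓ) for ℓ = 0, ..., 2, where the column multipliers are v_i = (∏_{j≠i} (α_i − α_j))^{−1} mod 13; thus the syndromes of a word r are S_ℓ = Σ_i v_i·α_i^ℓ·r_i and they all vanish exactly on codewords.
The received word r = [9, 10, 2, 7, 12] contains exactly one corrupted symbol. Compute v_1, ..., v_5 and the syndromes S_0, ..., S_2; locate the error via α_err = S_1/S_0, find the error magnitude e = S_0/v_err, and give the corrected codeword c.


S = (11, 3, 2), error at position 1, error magnitude e = 11, c = [11, 10, 2, 7, 12].

Step 1: column multipliers v_i = (∏_{j≠i}(α_i − α_j))^{−1} mod 13.
  i = 1 (α = 5): (5−12)(5−3)(5−7)(5−11) = (−7)·2·(−2)·(−6) = −168 ≡ 1, so v_1 = 1^{−1} = 1 (mod 13).
  i = 2 (α = 12): (12−5)(12−3)(12−7)(12−11) = 7·9·5·1 = 315 ≡ 3, so v_2 = 3^{−1} = 9 (mod 13).
  i = 3 (α = 3): (3−5)(3−12)(3−7)(3−11) = (−2)·(−9)·(−4)·(−8) = 576 ≡ 4, so v_3 = 4^{−1} = 10 (mod 13).
  i = 4 (α = 7): (7−5)(7−12)(7−3)(7−11) = 2·(−5)·4·(−4) = 160 ≡ 4, so v_4 = 4^{−1} = 10 (mod 13).
  i = 5 (α = 11): (11−5)(11−12)(11−3)(11−7) = 6·(−1)·8·4 = −192 ≡ 3, so v_5 = 3^{−1} = 9 (mod 13).
  v = [1, 9, 10, 10, 9].
Step 2: syndromes of r = [9, 10, 2, 7, 12] (all sums mod 13).
  S_0 = Σ v_i r_i = 1·9 + 9·10 + 10·2 + 10·7 + 9·12 = 297 ≡ 11.
  S_1 = Σ v_i α_i r_i = 1·5·9 + 9·12·10 + 10·3·2 + 10·7·7 + 9·11·12 = 2863 ≡ 3.
  α_i^2 mod 13 = [12, 1, 9, 10, 4].
  S_2 = Σ v_i α_i^2 r_i = 1·12·9 + 9·1·10 + 10·9·2 + 10·10·7 + 9·4·12 = 1510 ≡ 2.
  S = (11, 3, 2) ≠ 0, so r is not a codeword (an error is present).
Step 3: locate the error. For a single error e at position i, S_ℓ = v_i·e·α_i^ℓ, so α_err = S_1/S_0.
  S_0^{−1} = 11^{−1} = 6 (mod 13), so α_err = 3·6 = 18 ≡ 5 = α_1. Error position i = 1.
  Consistency check: S_2/S_1 = 2·9 = 18 ≡ 5 = α_err ✓ (single-error assumption holds).
Step 4: error magnitude e = S_0/v_1 = S_0·∏_{j≠1}(α_1 − α_j) = 11·1 = 11 ≡ 11 (mod 13).
Step 5: correct position 1: c_1 = r_1 − e = 9 − 11 ≡ 11 (mod 13). Hence c = [11, 10, 2, 7, 12].
  Check: interpolating c through the α_i gives m(x) = 8 + 11·x (degree < 2) with m(α_i) = c_i for every i, so c is indeed a codeword.
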